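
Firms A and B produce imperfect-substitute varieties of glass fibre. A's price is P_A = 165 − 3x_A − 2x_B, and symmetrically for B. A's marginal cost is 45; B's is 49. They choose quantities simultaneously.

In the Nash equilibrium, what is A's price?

Firm A's profit: π = x_A(165 − 3x_A − 2x_B) − 45x_A.
∂π/∂x_A = 120 − 6x_A − 2x_B = 0 ⇒ x_A = 20 − (1/3)x_B.
Similarly x_B = 58/3 − (1/3)x_A.
Solving the two reaction functions simultaneously: (1 − (−1/3)(−1/3))x_A = 20 − (1/3)·(58/3), so (8/9)x_A = 122/9 and x_A = 15.25.
Then x_B = 58/3 − (1/3)·15.25 = 14.25.
P_A = 165 − 3·15.25 − 2·14.25 = 90.75.

90.75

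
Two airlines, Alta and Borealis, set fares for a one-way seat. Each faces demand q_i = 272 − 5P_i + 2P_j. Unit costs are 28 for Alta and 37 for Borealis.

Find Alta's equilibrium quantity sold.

122.1875

Alta's profit: π = (P_{Alta} − 28)(272 − 5P_{Alta} + 2P_{Borealis}).
∂π/∂P_{Alta} = 412 − 10P_{Alta} + 2P_{Borealis} = 0 ⇒ P_{Alta} = 41.2 + 0.2P_{Borealis}.
Similarly P_{Borealis} = 45.7 + 0.2P_{Alta}.
Plugging P_{Borealis} into Alta's best response: P_{Alta} = 41.2 + 0.2(45.7 + 0.2P_{Alta}) ⇒ 0.96P_{Alta} = 50.34, so P_{Alta} = 52.4375.
Then P_{Borealis} = 45.7 + 0.2·52.4375 = 56.1875.
q_{Alta} = 272 − 5·52.4375 + 2·56.1875 = 122.1875.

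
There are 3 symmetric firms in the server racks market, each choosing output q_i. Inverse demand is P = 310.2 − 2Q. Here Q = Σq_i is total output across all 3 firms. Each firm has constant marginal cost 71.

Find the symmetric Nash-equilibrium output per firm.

A representative firm's profit is π_i = q_i(310.2 − 2Q) − 71q_i, with Q = q_i + Σ_{j≠i} q_j.
First-order condition: 239.2 − 4q_i − 2Σ_{j≠i} q_j = 0.
With identical firms, set every q_j = q: then 239.2 − 4q − 4q = 0, i.e. q = 239.2/8 = 29.9.

29.9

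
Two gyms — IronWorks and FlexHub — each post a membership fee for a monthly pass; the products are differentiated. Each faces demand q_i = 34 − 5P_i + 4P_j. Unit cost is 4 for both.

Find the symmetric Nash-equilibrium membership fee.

9

IronWorks's profit: π = (P_{IronWorks} − 4)(34 − 5P_{IronWorks} + 4P_{FlexHub}).
∂π/∂P_{IronWorks} = 54 − 10P_{IronWorks} + 4P_{FlexHub} = 0 ⇒ P_{IronWorks} = 5.4 + 0.4P_{FlexHub}.
By symmetry P_{FlexHub} = P_{IronWorks}; substituting into the reaction function, 0.6P_{IronWorks} = 5.4 and P_{IronWorks} = 9.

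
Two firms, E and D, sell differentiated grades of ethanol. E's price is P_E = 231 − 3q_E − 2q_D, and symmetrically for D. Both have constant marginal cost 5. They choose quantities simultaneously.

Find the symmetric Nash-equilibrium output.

28.25

Firm E's profit: π = q_E(231 − 3q_E − 2q_D) − 5q_E.
∂π/∂q_E = 226 − 6q_E − 2q_D = 0 ⇒ q_E = 113/3 − (1/3)q_D.
Setting q_E = q_D in the reaction function: q_E = 113/3 − (1/3)q_E, so q_E = (113/3) / (4/3) = 28.25.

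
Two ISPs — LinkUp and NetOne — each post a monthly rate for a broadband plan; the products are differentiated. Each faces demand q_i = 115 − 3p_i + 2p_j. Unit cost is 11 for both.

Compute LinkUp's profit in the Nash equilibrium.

LinkUp's profit: π = (p_{LinkUp} − 11)(115 − 3p_{LinkUp} + 2p_{NetOne}).
∂π/∂p_{LinkUp} = 148 − 6p_{LinkUp} + 2p_{NetOne} = 0 ⇒ p_{LinkUp} = 74/3 + (1/3)p_{NetOne}.
The game is symmetric, so in equilibrium p_{NetOne} = p_{LinkUp}: the reaction function gives (2/3)p_{LinkUp} = 74/3, hence p_{LinkUp} = 37.
q_{LinkUp} = 115 − 3·37 + 2·37 = 78.
Profit = (37 − 11)·78 = 2028.

2028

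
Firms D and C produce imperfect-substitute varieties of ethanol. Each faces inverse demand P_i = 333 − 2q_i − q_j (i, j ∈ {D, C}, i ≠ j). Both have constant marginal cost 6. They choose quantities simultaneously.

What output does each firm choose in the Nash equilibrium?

Firm D's profit: π = q_D(333 − 2q_D − q_C) − 6q_D.
∂π/∂q_D = 327 − 4q_D − q_C = 0 ⇒ q_D = 81.75 − 0.25q_C.
Setting q_D = q_C in the reaction function: q_D = 81.75 − 0.25q_D, so q_D = 81.75 / 1.25 = 65.4.

65.4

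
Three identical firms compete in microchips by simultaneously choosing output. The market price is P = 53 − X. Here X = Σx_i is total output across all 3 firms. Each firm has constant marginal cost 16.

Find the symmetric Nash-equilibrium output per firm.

9.25

A representative firm's profit is π_i = x_i(53 − X) − 16x_i, with X = x_i + Σ_{j≠i} x_j.
First-order condition: 37 − 2x_i − Σ_{j≠i} x_j = 0.
In a symmetric equilibrium every firm chooses the same x, so Σ_{j≠i} x_j = 2x. The condition becomes 37 − 4x = 0, giving x = 37/4 = 9.25.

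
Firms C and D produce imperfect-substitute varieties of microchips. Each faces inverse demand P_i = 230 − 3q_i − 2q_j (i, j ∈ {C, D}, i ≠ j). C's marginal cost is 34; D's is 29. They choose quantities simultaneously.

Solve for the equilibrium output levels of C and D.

Firm C's profit: π = q_C(230 − 3q_C − 2q_D) − 34q_C.
∂π/∂q_C = 196 − 6q_C − 2q_D = 0 ⇒ q_C = 98/3 − (1/3)q_D.
Similarly q_D = 33.5 − (1/3)q_C.
Substituting the second reaction function into the first: q_C = 98/3 − (1/3)(33.5 − (1/3)q_C), which gives (8/9)q_C = 21.5 ⇒ q_C = 24.1875.
Then q_D = 33.5 − (1/3)·24.1875 = 25.4375.

24.1875, 25.4375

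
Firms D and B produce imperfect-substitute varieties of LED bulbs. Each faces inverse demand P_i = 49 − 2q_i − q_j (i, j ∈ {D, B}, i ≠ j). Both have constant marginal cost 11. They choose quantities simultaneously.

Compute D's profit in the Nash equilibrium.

115.52

Firm D's profit: π = q_D(49 − 2q_D − q_B) − 11q_D.
∂π/∂q_D = 38 − 4q_D − q_B = 0 ⇒ q_D = 9.5 − 0.25q_B.
Setting q_D = q_B in the reaction function: q_D = 9.5 − 0.25q_D, so q_D = 9.5 / 1.25 = 7.6.
P_D = 49 − 2·7.6 − 7.6 = 26.2.
Profit = (26.2 − 11)·7.6 = 115.52.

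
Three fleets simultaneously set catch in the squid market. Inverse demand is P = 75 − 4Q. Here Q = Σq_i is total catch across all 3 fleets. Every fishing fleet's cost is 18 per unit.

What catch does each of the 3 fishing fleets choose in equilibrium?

3.5625

A representative fishing fleet's profit is π_i = q_i(75 − 4Q) − 18q_i, with Q = q_i + Σ_{j≠i} q_j.
First-order condition: 57 − 8q_i − 4Σ_{j≠i} q_j = 0.
In a symmetric equilibrium every fishing fleet chooses the same q, so Σ_{j≠i} q_j = 2q. The condition becomes 57 − 16q = 0, giving q = 57/16 = 3.5625.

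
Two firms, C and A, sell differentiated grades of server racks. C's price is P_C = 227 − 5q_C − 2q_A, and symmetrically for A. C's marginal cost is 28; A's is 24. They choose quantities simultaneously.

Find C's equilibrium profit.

Firm C's profit: π = q_C(227 − 5q_C − 2q_A) − 28q_C.
∂π/∂q_C = 199 − 10q_C − 2q_A = 0 ⇒ q_C = 19.9 − 0.2q_A.
Similarly q_A = 20.3 − 0.2q_C.
Plugging q_A into C's best response: q_C = 19.9 − 0.2(20.3 − 0.2q_C) ⇒ 0.96q_C = 15.84, so q_C = 16.5.
Then q_A = 20.3 − 0.2·16.5 = 17.
P_C = 227 − 5·16.5 − 2·17 = 110.5.
Profit = (110.5 − 28)·16.5 = 1361.25.

1361.25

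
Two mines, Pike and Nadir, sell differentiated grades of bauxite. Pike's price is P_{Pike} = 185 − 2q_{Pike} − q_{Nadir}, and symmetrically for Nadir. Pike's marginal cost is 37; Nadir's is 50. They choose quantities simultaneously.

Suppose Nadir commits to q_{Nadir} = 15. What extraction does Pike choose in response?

33.25

Mine Pike's profit: π = q_{Pike}(185 − 2q_{Pike} − q_{Nadir}) − 37q_{Pike}.
∂π/∂q_{Pike} = 148 − 4q_{Pike} − q_{Nadir} = 0 ⇒ q_{Pike} = 37 − 0.25q_{Nadir}.
At q_{Nadir} = 15: q_{Pike} = 37 − 0.25·15 = 33.25.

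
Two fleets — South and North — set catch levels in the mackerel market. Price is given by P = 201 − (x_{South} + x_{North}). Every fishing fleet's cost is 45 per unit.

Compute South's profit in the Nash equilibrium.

Fishing fleet South's profit: π = x_{South}(201 − (x_{South} + x_{North})) − 45x_{South}.
∂π/∂x_{South} = 156 − 2x_{South} − x_{North} = 0, so x_{South} = 78 − 0.5x_{North}.
By symmetry x_{North} = x_{South}; substituting into the reaction function, 1.5x_{South} = 78 and x_{South} = 52.
Price P = 201 − 104 = 97.
South's profit: (97 − 45)·52 = 2704.

2704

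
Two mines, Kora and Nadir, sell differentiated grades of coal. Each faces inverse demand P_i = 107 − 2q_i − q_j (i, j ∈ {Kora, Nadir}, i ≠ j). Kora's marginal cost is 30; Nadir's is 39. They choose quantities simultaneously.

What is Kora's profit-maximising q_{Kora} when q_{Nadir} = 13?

Mine Kora's profit: π = q_{Kora}(107 − 2q_{Kora} − q_{Nadir}) − 30q_{Kora}.
∂π/∂q_{Kora} = 77 − 4q_{Kora} − q_{Nadir} = 0 ⇒ q_{Kora} = 19.25 − 0.25q_{Nadir}.
At q_{Nadir} = 13: q_{Kora} = 19.25 − 0.25·13 = 16.

16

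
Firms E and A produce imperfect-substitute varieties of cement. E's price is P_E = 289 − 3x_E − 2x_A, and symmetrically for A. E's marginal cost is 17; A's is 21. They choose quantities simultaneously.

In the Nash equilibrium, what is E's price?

Firm E's profit: π = x_E(289 − 3x_E − 2x_A) − 17x_E.
∂π/∂x_E = 272 − 6x_E − 2x_A = 0 ⇒ x_E = 136/3 − (1/3)x_A.
Similarly x_A = 134/3 − (1/3)x_E.
Plugging x_A into E's best response: x_E = 136/3 − (1/3)(134/3 − (1/3)x_E) ⇒ (8/9)x_E = 274/9, so x_E = 34.25.
Then x_A = 134/3 − (1/3)·34.25 = 33.25.
P_E = 289 − 3·34.25 − 2·33.25 = 119.75.

119.75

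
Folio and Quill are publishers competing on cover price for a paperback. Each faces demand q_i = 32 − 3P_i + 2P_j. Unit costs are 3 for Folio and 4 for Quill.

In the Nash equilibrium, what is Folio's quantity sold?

22.3125

Folio's profit: π = (P_{Folio} − 3)(32 − 3P_{Folio} + 2P_{Quill}).
∂π/∂P_{Folio} = 41 − 6P_{Folio} + 2P_{Quill} = 0 ⇒ P_{Folio} = 41/6 + (1/3)P_{Quill}.
Similarly P_{Quill} = 22/3 + (1/3)P_{Folio}.
Plugging P_{Quill} into Folio's best response: P_{Folio} = 41/6 + (1/3)(22/3 + (1/3)P_{Folio}) ⇒ (8/9)P_{Folio} = 167/18, so P_{Folio} = 10.4375.
Then P_{Quill} = 22/3 + (1/3)·10.4375 = 10.8125.
q_{Folio} = 32 − 3·10.4375 + 2·10.8125 = 22.3125.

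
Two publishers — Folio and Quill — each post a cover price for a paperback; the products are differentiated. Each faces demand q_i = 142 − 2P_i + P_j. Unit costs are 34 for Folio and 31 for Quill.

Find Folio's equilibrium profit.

2534.72

Folio's profit: π = (P_{Folio} − 34)(142 − 2P_{Folio} + P_{Quill}).
∂π/∂P_{Folio} = 210 − 4P_{Folio} + P_{Quill} = 0 ⇒ P_{Folio} = 52.5 + 0.25P_{Quill}.
Similarly P_{Quill} = 51 + 0.25P_{Folio}.
Solving the two reaction functions simultaneously: (1 − (0.25)(0.25))P_{Folio} = 52.5 + 0.25·51, so 0.9375P_{Folio} = 65.25 and P_{Folio} = 69.6.
Then P_{Quill} = 51 + 0.25·69.6 = 68.4.
q_{Folio} = 142 − 2·69.6 + 68.4 = 71.2.
Profit = (69.6 − 34)·71.2 = 2534.72.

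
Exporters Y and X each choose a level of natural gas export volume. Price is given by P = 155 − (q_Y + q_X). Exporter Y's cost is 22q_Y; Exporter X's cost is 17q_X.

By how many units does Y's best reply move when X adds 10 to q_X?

-5

Exporter Y's profit: π = q_Y(155 − (q_Y + q_X)) − 22q_Y.
∂π/∂q_Y = 133 − 2q_Y − q_X = 0, so q_Y = 66.5 − 0.5q_X.
The reaction-function slope is −0.5, so a 10-unit rise in q_X moves q_Y by −0.5 × 10 = −5. Y's best response falls — the actions are strategic substitutes.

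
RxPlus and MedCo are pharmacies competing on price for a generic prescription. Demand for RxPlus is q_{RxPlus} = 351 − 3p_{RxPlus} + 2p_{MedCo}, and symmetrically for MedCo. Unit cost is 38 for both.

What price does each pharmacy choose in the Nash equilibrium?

RxPlus's profit: π = (p_{RxPlus} − 38)(351 − 3p_{RxPlus} + 2p_{MedCo}).
∂π/∂p_{RxPlus} = 465 − 6p_{RxPlus} + 2p_{MedCo} = 0 ⇒ p_{RxPlus} = 77.5 + (1/3)p_{MedCo}.
The game is symmetric, so in equilibrium p_{MedCo} = p_{RxPlus}: the reaction function gives (2/3)p_{RxPlus} = 77.5, hence p_{RxPlus} = 116.25.

116.25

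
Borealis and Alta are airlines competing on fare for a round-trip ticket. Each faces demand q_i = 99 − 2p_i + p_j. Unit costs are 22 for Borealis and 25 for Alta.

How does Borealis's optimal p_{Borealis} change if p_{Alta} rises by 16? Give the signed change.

Borealis's profit: π = (p_{Borealis} − 22)(99 − 2p_{Borealis} + p_{Alta}).
∂π/∂p_{Borealis} = 143 − 4p_{Borealis} + p_{Alta} = 0 ⇒ p_{Borealis} = 35.75 + 0.25p_{Alta}.
The reaction-function slope is 0.25, so a 16-unit rise in p_{Alta} moves p_{Borealis} by 0.25 × 16 = 4. Borealis's best response rises — the actions are strategic complements.

4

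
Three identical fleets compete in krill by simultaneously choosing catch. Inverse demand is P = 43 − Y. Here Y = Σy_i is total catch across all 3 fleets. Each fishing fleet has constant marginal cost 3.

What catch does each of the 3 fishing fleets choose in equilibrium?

10

A representative fishing fleet's profit is π_i = y_i(43 − Y) − 3y_i, with Y = y_i + Σ_{j≠i} y_j.
First-order condition: 40 − 2y_i − Σ_{j≠i} y_j = 0.
With identical fishing fleets, set every y_j = y: then 40 − 2y − 2y = 0, i.e. y = 40/4 = 10.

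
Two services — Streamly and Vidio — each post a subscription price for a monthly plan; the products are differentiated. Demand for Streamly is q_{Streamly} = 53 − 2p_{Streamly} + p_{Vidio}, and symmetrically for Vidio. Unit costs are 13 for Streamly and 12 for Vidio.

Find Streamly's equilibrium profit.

348.48

Streamly's profit: π = (p_{Streamly} − 13)(53 − 2p_{Streamly} + p_{Vidio}).
∂π/∂p_{Streamly} = 79 − 4p_{Streamly} + p_{Vidio} = 0 ⇒ p_{Streamly} = 19.75 + 0.25p_{Vidio}.
Similarly p_{Vidio} = 19.25 + 0.25p_{Streamly}.
Substituting the second reaction function into the first: p_{Streamly} = 19.75 + 0.25(19.25 + 0.25p_{Streamly}), which gives 0.9375p_{Streamly} = 24.5625 ⇒ p_{Streamly} = 26.2.
Then p_{Vidio} = 19.25 + 0.25·26.2 = 25.8.
q_{Streamly} = 53 − 2·26.2 + 25.8 = 26.4.
Profit = (26.2 − 13)·26.4 = 348.48.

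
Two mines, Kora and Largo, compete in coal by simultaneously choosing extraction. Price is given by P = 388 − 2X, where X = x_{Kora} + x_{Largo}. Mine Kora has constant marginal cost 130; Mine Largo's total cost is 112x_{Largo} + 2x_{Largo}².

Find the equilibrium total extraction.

75

Mine Kora's profit: π = x_{Kora}(388 − 2(x_{Kora} + x_{Largo})) − 130x_{Kora}.
∂π/∂x_{Kora} = 258 − 4x_{Kora} − 2x_{Largo} = 0, so x_{Kora} = 64.5 − 0.5x_{Largo}.
For Largo: ∂π/∂x_{Largo} = 276 − 8x_{Largo} − 2x_{Kora} = 0 ⇒ x_{Largo} = 34.5 − 0.25x_{Kora}.
Solving the two reaction functions simultaneously: (1 − (−0.5)(−0.25))x_{Kora} = 64.5 − 0.5·34.5, so 0.875x_{Kora} = 47.25 and x_{Kora} = 54.
Then x_{Largo} = 34.5 − 0.25·54 = 21.
Total extraction: 54 + 21 = 75.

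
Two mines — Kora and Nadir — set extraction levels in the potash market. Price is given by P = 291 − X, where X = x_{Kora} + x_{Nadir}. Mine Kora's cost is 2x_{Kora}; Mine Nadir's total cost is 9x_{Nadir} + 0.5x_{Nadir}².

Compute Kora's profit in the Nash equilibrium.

Mine Kora's profit: π = x_{Kora}(291 − (x_{Kora} + x_{Nadir})) − 2x_{Kora}.
∂π/∂x_{Kora} = 289 − 2x_{Kora} − x_{Nadir} = 0, so x_{Kora} = 144.5 − 0.5x_{Nadir}.
For Nadir: ∂π/∂x_{Nadir} = 282 − 3x_{Nadir} − x_{Kora} = 0 ⇒ x_{Nadir} = 94 − (1/3)x_{Kora}.
Substituting the second reaction function into the first: x_{Kora} = 144.5 − 0.5(94 − (1/3)x_{Kora}), which gives (5/6)x_{Kora} = 97.5 ⇒ x_{Kora} = 117.
Then x_{Nadir} = 94 − (1/3)·117 = 55.
Price P = 291 − 172 = 119.
Kora's profit: (119 − 2)·117 = 13689.

13689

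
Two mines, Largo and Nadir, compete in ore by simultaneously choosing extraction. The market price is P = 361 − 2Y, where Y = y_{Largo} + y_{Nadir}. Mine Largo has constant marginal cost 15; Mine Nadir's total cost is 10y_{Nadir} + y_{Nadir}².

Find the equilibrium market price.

152.4

Mine Largo's profit: π = y_{Largo}(361 − 2(y_{Largo} + y_{Nadir})) − 15y_{Largo}.
∂π/∂y_{Largo} = 346 − 4y_{Largo} − 2y_{Nadir} = 0, so y_{Largo} = 86.5 − 0.5y_{Nadir}.
For Nadir: ∂π/∂y_{Nadir} = 351 − 6y_{Nadir} − 2y_{Largo} = 0 ⇒ y_{Nadir} = 58.5 − (1/3)y_{Largo}.
Plugging y_{Nadir} into Largo's best response: y_{Largo} = 86.5 − 0.5(58.5 − (1/3)y_{Largo}) ⇒ (5/6)y_{Largo} = 57.25, so y_{Largo} = 68.7.
Then y_{Nadir} = 58.5 − (1/3)·68.7 = 35.6.
Equilibrium price: P = 361 − 2·104.3 = 152.4.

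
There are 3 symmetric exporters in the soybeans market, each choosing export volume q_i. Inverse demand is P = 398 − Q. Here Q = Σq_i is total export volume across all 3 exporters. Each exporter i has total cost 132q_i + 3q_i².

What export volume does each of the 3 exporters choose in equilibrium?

A representative exporter's profit is π_i = q_i(398 − Q) − 132q_i − 3q_i², with Q = q_i + Σ_{j≠i} q_j.
First-order condition: 266 − 8q_i − Σ_{j≠i} q_j = 0.
With identical exporters, set every q_j = q: then 266 − 8q − 2q = 0, i.e. q = 266/10 = 26.6.

26.6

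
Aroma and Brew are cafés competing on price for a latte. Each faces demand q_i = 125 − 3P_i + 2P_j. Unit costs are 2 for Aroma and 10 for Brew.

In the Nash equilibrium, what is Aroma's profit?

Aroma's profit: π = (P_{Aroma} − 2)(125 − 3P_{Aroma} + 2P_{Brew}).
∂π/∂P_{Aroma} = 131 − 6P_{Aroma} + 2P_{Brew} = 0 ⇒ P_{Aroma} = 131/6 + (1/3)P_{Brew}.
Similarly P_{Brew} = 155/6 + (1/3)P_{Aroma}.
Substituting the second reaction function into the first: P_{Aroma} = 131/6 + (1/3)(155/6 + (1/3)P_{Aroma}), which gives (8/9)P_{Aroma} = 274/9 ⇒ P_{Aroma} = 34.25.
Then P_{Brew} = 155/6 + (1/3)·34.25 = 37.25.
q_{Aroma} = 125 − 3·34.25 + 2·37.25 = 96.75.
Profit = (34.25 − 2)·96.75 = 3120.1875.

3120.1875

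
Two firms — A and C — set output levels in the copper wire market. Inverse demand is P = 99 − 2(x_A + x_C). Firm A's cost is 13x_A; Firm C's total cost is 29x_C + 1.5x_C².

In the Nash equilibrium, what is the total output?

23.75

Firm A's profit: π = x_A(99 − 2(x_A + x_C)) − 13x_A.
∂π/∂x_A = 86 − 4x_A − 2x_C = 0, so x_A = 21.5 − 0.5x_C.
For C: ∂π/∂x_C = 70 − 7x_C − 2x_A = 0 ⇒ x_C = 10 − (2/7)x_A.
Solving the two reaction functions simultaneously: (1 − (−0.5)(−2/7))x_A = 21.5 − 0.5·10, so (6/7)x_A = 16.5 and x_A = 19.25.
Then x_C = 10 − (2/7)·19.25 = 4.5.
Total output: 19.25 + 4.5 = 23.75.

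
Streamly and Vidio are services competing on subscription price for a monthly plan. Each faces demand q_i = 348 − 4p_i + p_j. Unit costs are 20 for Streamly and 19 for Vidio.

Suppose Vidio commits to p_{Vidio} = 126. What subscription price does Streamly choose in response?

Streamly's profit: π = (p_{Streamly} − 20)(348 − 4p_{Streamly} + p_{Vidio}).
∂π/∂p_{Streamly} = 428 − 8p_{Streamly} + p_{Vidio} = 0 ⇒ p_{Streamly} = 53.5 + 0.125p_{Vidio}.
At p_{Vidio} = 126: p_{Streamly} = 53.5 + 0.125·126 = 69.25.

69.25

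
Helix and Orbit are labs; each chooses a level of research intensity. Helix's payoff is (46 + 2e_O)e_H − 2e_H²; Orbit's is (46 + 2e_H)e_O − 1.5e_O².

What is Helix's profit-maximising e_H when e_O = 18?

20.5

Expanding Helix's payoff: 46e_H + 2e_Oe_H − 2e_H².
∂π/∂e_H = 46 + 2e_O − 4e_H = 0, so e_H = 11.5 + 0.5e_O.
At e_O = 18: e_H = 11.5 + 0.5·18 = 20.5.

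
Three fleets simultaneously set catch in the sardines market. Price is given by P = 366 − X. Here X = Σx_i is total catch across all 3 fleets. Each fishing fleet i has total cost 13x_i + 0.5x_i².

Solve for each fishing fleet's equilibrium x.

A representative fishing fleet's profit is π_i = x_i(366 − X) − 13x_i − 0.5x_i², with X = x_i + Σ_{j≠i} x_j.
First-order condition: 353 − 3x_i − Σ_{j≠i} x_j = 0.
Imposing symmetry (x_j = x for all j) turns Σ_{j≠i} x_j into 2x, so 353 = 5x and x = 70.6.

70.6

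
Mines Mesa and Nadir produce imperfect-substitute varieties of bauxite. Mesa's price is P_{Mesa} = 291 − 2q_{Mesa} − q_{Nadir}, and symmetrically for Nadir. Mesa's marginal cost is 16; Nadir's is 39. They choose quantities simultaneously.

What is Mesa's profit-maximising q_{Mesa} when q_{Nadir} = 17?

Mine Mesa's profit: π = q_{Mesa}(291 − 2q_{Mesa} − q_{Nadir}) − 16q_{Mesa}.
∂π/∂q_{Mesa} = 275 − 4q_{Mesa} − q_{Nadir} = 0 ⇒ q_{Mesa} = 68.75 − 0.25q_{Nadir}.
At q_{Nadir} = 17: q_{Mesa} = 68.75 − 0.25·17 = 64.5.

64.5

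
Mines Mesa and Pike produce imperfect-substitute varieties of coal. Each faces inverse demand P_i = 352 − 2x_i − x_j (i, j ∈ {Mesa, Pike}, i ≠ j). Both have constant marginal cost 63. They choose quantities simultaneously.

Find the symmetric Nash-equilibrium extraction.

57.8

Mine Mesa's profit: π = x_{Mesa}(352 − 2x_{Mesa} − x_{Pike}) − 63x_{Mesa}.
∂π/∂x_{Mesa} = 289 − 4x_{Mesa} − x_{Pike} = 0 ⇒ x_{Mesa} = 72.25 − 0.25x_{Pike}.
By symmetry x_{Pike} = x_{Mesa}; substituting into the reaction function, 1.25x_{Mesa} = 72.25 and x_{Mesa} = 57.8.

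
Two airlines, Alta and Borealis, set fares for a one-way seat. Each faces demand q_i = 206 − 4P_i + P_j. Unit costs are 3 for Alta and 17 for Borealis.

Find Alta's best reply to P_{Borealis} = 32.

Alta's profit: π = (P_{Alta} − 3)(206 − 4P_{Alta} + P_{Borealis}).
∂π/∂P_{Alta} = 218 − 8P_{Alta} + P_{Borealis} = 0 ⇒ P_{Alta} = 27.25 + 0.125P_{Borealis}.
At P_{Borealis} = 32: P_{Alta} = 27.25 + 0.125·32 = 31.25.

31.25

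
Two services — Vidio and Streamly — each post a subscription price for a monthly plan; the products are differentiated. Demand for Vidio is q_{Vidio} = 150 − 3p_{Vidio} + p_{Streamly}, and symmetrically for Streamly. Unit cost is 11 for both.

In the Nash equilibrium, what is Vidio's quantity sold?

Vidio's profit: π = (p_{Vidio} − 11)(150 − 3p_{Vidio} + p_{Streamly}).
∂π/∂p_{Vidio} = 183 − 6p_{Vidio} + p_{Streamly} = 0 ⇒ p_{Vidio} = 30.5 + (1/6)p_{Streamly}.
The game is symmetric, so in equilibrium p_{Streamly} = p_{Vidio}: the reaction function gives (5/6)p_{Vidio} = 30.5, hence p_{Vidio} = 36.6.
q_{Vidio} = 150 − 3·36.6 + 36.6 = 76.8.

76.8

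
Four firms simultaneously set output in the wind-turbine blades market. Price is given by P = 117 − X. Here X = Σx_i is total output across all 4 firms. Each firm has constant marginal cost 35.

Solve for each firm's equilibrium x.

A representative firm's profit is π_i = x_i(117 − X) − 35x_i, with X = x_i + Σ_{j≠i} x_j.
First-order condition: 82 − 2x_i − Σ_{j≠i} x_j = 0.
In a symmetric equilibrium every firm chooses the same x, so Σ_{j≠i} x_j = 3x. The condition becomes 82 − 5x = 0, giving x = 82/5 = 16.4.

16.4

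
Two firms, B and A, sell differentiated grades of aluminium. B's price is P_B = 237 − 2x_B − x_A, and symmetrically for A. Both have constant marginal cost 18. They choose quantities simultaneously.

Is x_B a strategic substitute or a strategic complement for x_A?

strategic substitutes

Firm B's profit: π = x_B(237 − 2x_B − x_A) − 18x_B.
∂π/∂x_B = 219 − 4x_B − x_A = 0 ⇒ x_B = 54.75 − 0.25x_A.
The best-response slope dx_B/dx_A = −0.25 < 0: the reaction function is downward-sloping, so the choices are strategic substitutes.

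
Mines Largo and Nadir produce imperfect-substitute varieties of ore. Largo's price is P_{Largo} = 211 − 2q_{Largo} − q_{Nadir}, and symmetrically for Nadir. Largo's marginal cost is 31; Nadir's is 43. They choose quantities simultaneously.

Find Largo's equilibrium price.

104.6

Mine Largo's profit: π = q_{Largo}(211 − 2q_{Largo} − q_{Nadir}) − 31q_{Largo}.
∂π/∂q_{Largo} = 180 − 4q_{Largo} − q_{Nadir} = 0 ⇒ q_{Largo} = 45 − 0.25q_{Nadir}.
Similarly q_{Nadir} = 42 − 0.25q_{Largo}.
Plugging q_{Nadir} into Largo's best response: q_{Largo} = 45 − 0.25(42 − 0.25q_{Largo}) ⇒ 0.9375q_{Largo} = 34.5, so q_{Largo} = 36.8.
Then q_{Nadir} = 42 − 0.25·36.8 = 32.8.
P_{Largo} = 211 − 2·36.8 − 32.8 = 104.6.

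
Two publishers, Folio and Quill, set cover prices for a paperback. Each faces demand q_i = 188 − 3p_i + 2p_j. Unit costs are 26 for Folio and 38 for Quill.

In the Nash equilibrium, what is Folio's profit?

Folio's profit: π = (p_{Folio} − 26)(188 − 3p_{Folio} + 2p_{Quill}).
∂π/∂p_{Folio} = 266 − 6p_{Folio} + 2p_{Quill} = 0 ⇒ p_{Folio} = 133/3 + (1/3)p_{Quill}.
Similarly p_{Quill} = 151/3 + (1/3)p_{Folio}.
Plugging p_{Quill} into Folio's best response: p_{Folio} = 133/3 + (1/3)(151/3 + (1/3)p_{Folio}) ⇒ (8/9)p_{Folio} = 550/9, so p_{Folio} = 68.75.
Then p_{Quill} = 151/3 + (1/3)·68.75 = 73.25.
q_{Folio} = 188 − 3·68.75 + 2·73.25 = 128.25.
Profit = (68.75 − 26)·128.25 = 5482.6875.

5482.6875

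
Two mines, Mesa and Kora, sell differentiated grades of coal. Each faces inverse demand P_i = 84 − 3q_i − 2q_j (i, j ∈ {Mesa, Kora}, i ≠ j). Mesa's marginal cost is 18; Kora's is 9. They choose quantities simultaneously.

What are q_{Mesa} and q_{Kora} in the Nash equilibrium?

7.6875, 9.9375

Mine Mesa's profit: π = q_{Mesa}(84 − 3q_{Mesa} − 2q_{Kora}) − 18q_{Mesa}.
∂π/∂q_{Mesa} = 66 − 6q_{Mesa} − 2q_{Kora} = 0 ⇒ q_{Mesa} = 11 − (1/3)q_{Kora}.
Similarly q_{Kora} = 12.5 − (1/3)q_{Mesa}.
Plugging q_{Kora} into Mesa's best response: q_{Mesa} = 11 − (1/3)(12.5 − (1/3)q_{Mesa}) ⇒ (8/9)q_{Mesa} = 41/6, so q_{Mesa} = 7.6875.
Then q_{Kora} = 12.5 − (1/3)·7.6875 = 9.9375.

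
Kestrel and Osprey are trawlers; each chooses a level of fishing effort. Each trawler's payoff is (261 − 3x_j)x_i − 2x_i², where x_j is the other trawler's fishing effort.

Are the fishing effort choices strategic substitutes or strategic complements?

strategic substitutes

Kestrel's payoff is (261 − 3x_O)x_K − 2x_K².
∂π/∂x_K = 261 − 3x_O − 4x_K = 0, so x_K = 65.25 − 0.75x_O.
The best-response slope dx_K/dx_O = −0.75 < 0: the reaction function is downward-sloping, so the choices are strategic substitutes.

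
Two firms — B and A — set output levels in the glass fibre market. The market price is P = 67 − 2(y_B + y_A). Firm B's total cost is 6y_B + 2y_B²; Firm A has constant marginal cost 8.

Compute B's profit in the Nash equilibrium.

81

Firm B's profit: π = y_B(67 − 2(y_B + y_A)) − 6y_B − 2y_B².
∂π/∂y_B = 61 − 8y_B − 2y_A = 0, so y_B = 7.625 − 0.25y_A.
For A: ∂π/∂y_A = 59 − 4y_A − 2y_B = 0 ⇒ y_A = 14.75 − 0.5y_B.
Solving the two reaction functions simultaneously: (1 − (−0.25)(−0.5))y_B = 7.625 − 0.25·14.75, so 0.875y_B = 3.9375 and y_B = 4.5.
Then y_A = 14.75 − 0.5·4.5 = 12.5.
Price P = 67 − 2·17 = 33.
B's profit: (33 − 6)·4.5 − 2(4.5)² = 81.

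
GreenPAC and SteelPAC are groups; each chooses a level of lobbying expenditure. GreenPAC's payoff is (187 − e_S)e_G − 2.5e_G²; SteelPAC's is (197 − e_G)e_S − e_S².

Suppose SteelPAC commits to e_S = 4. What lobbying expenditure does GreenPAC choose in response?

36.6

Expanding GreenPAC's payoff: 187e_G − e_Se_G − 2.5e_G².
∂π/∂e_G = 187 − e_S − 5e_G = 0, so e_G = 37.4 − 0.2e_S.
At e_S = 4: e_G = 37.4 − 0.2·4 = 36.6.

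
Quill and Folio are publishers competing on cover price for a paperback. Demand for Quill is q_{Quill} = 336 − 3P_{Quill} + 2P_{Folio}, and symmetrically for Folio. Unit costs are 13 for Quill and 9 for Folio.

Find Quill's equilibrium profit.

19200

Quill's profit: π = (P_{Quill} − 13)(336 − 3P_{Quill} + 2P_{Folio}).
∂π/∂P_{Quill} = 375 − 6P_{Quill} + 2P_{Folio} = 0 ⇒ P_{Quill} = 62.5 + (1/3)P_{Folio}.
Similarly P_{Folio} = 60.5 + (1/3)P_{Quill}.
Plugging P_{Folio} into Quill's best response: P_{Quill} = 62.5 + (1/3)(60.5 + (1/3)P_{Quill}) ⇒ (8/9)P_{Quill} = 248/3, so P_{Quill} = 93.
Then P_{Folio} = 60.5 + (1/3)·93 = 91.5.
q_{Quill} = 336 − 3·93 + 2·91.5 = 240.
Profit = (93 − 13)·240 = 19200.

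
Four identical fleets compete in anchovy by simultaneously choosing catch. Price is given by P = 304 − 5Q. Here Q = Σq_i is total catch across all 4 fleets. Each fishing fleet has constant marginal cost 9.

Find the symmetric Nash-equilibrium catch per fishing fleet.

A representative fishing fleet's profit is π_i = q_i(304 − 5Q) − 9q_i, with Q = q_i + Σ_{j≠i} q_j.
First-order condition: 295 − 10q_i − 5Σ_{j≠i} q_j = 0.
In a symmetric equilibrium every fishing fleet chooses the same q, so Σ_{j≠i} q_j = 3q. The condition becomes 295 − 25q = 0, giving q = 295/25 = 11.8.

11.8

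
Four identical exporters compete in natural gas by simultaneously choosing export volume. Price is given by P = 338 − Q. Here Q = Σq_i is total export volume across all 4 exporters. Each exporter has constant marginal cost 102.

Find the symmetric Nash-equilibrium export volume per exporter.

47.2

A representative exporter's profit is π_i = q_i(338 − Q) − 102q_i, with Q = q_i + Σ_{j≠i} q_j.
First-order condition: 236 − 2q_i − Σ_{j≠i} q_j = 0.
With identical exporters, set every q_j = q: then 236 − 2q − 3q = 0, i.e. q = 236/5 = 47.2.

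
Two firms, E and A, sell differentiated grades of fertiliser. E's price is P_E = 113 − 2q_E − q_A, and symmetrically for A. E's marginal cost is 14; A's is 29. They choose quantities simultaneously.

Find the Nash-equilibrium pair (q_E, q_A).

Firm E's profit: π = q_E(113 − 2q_E − q_A) − 14q_E.
∂π/∂q_E = 99 − 4q_E − q_A = 0 ⇒ q_E = 24.75 − 0.25q_A.
Similarly q_A = 21 − 0.25q_E.
Substituting the second reaction function into the first: q_E = 24.75 − 0.25(21 − 0.25q_E), which gives 0.9375q_E = 19.5 ⇒ q_E = 20.8.
Then q_A = 21 − 0.25·20.8 = 15.8.

20.8, 15.8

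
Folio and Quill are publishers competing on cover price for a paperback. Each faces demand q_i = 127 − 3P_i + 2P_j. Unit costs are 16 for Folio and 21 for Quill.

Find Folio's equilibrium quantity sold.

Folio's profit: π = (P_{Folio} − 16)(127 − 3P_{Folio} + 2P_{Quill}).
∂π/∂P_{Folio} = 175 − 6P_{Folio} + 2P_{Quill} = 0 ⇒ P_{Folio} = 175/6 + (1/3)P_{Quill}.
Similarly P_{Quill} = 95/3 + (1/3)P_{Folio}.
Plugging P_{Quill} into Folio's best response: P_{Folio} = 175/6 + (1/3)(95/3 + (1/3)P_{Folio}) ⇒ (8/9)P_{Folio} = 715/18, so P_{Folio} = 44.6875.
Then P_{Quill} = 95/3 + (1/3)·44.6875 = 46.5625.
q_{Folio} = 127 − 3·44.6875 + 2·46.5625 = 86.0625.

86.0625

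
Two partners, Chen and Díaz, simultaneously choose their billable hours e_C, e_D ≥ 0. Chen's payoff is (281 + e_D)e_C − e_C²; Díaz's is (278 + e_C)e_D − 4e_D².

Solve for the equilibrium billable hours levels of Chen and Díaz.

Expanding Chen's payoff: 281e_C + e_De_C − e_C².
∂π/∂e_C = 281 + e_D − 2e_C = 0, so e_C = 140.5 + 0.5e_D.
Likewise for Díaz: e_D = 34.75 + 0.125e_C.
Plugging e_D into Chen's best response: e_C = 140.5 + 0.5(34.75 + 0.125e_C) ⇒ 0.9375e_C = 157.875, so e_C = 168.4.
Then e_D = 34.75 + 0.125·168.4 = 55.8.

168.4, 55.8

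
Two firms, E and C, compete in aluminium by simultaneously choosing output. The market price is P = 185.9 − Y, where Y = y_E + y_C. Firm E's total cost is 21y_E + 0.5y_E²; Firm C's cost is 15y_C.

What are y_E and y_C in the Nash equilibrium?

Firm E's profit: π = y_E(185.9 − (y_E + y_C)) − 21y_E − 0.5y_E².
∂π/∂y_E = 164.9 − 3y_E − y_C = 0, so y_E = 1649/30 − (1/3)y_C.
For C: ∂π/∂y_C = 170.9 − 2y_C − y_E = 0 ⇒ y_C = 85.45 − 0.5y_E.
Plugging y_C into E's best response: y_E = 1649/30 − (1/3)(85.45 − 0.5y_E) ⇒ (5/6)y_E = 1589/60, so y_E = 31.78.
Then y_C = 85.45 − 0.5·31.78 = 69.56.

31.78, 69.56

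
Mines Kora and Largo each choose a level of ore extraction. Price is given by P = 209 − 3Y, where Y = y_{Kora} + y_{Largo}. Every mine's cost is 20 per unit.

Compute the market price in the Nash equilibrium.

Mine Kora's profit: π = y_{Kora}(209 − 3(y_{Kora} + y_{Largo})) − 20y_{Kora}.
∂π/∂y_{Kora} = 189 − 6y_{Kora} − 3y_{Largo} = 0, so y_{Kora} = 31.5 − 0.5y_{Largo}.
Setting y_{Kora} = y_{Largo} in the reaction function: y_{Kora} = 31.5 − 0.5y_{Kora}, so y_{Kora} = 31.5 / 1.5 = 21.
Equilibrium price: P = 209 − 3·42 = 83.

83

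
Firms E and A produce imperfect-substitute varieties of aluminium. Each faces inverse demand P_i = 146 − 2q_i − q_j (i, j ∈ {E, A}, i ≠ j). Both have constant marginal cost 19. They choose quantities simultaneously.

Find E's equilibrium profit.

1290.32

Firm E's profit: π = q_E(146 − 2q_E − q_A) − 19q_E.
∂π/∂q_E = 127 − 4q_E − q_A = 0 ⇒ q_E = 31.75 − 0.25q_A.
The game is symmetric, so in equilibrium q_A = q_E: the reaction function gives 1.25q_E = 31.75, hence q_E = 25.4.
P_E = 146 − 2·25.4 − 25.4 = 69.8.
Profit = (69.8 − 19)·25.4 = 1290.32.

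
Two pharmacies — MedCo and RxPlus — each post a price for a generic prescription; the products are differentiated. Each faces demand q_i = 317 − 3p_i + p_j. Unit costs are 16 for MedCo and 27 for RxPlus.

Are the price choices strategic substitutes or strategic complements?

strategic complements

MedCo's profit: π = (p_{MedCo} − 16)(317 − 3p_{MedCo} + p_{RxPlus}).
∂π/∂p_{MedCo} = 365 − 6p_{MedCo} + p_{RxPlus} = 0 ⇒ p_{MedCo} = 365/6 + (1/6)p_{RxPlus}.
The best-response slope dp_{MedCo}/dp_{RxPlus} = 1/6 > 0: the reaction function is upward-sloping, so the choices are strategic complements.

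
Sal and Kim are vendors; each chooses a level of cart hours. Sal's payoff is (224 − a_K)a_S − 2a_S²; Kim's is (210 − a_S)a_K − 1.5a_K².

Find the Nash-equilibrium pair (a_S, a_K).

Expanding Sal's payoff: 224a_S − a_Ka_S − 2a_S².
∂π/∂a_S = 224 − a_K − 4a_S = 0, so a_S = 56 − 0.25a_K.
Likewise for Kim: a_K = 70 − (1/3)a_S.
Plugging a_K into Sal's best response: a_S = 56 − 0.25(70 − (1/3)a_S) ⇒ (11/12)a_S = 38.5, so a_S = 42.
Then a_K = 70 − (1/3)·42 = 56.

42, 56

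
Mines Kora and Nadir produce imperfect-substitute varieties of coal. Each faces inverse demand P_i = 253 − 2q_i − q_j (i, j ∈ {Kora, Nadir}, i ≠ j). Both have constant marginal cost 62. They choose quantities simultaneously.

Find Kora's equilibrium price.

Mine Kora's profit: π = q_{Kora}(253 − 2q_{Kora} − q_{Nadir}) − 62q_{Kora}.
∂π/∂q_{Kora} = 191 − 4q_{Kora} − q_{Nadir} = 0 ⇒ q_{Kora} = 47.75 − 0.25q_{Nadir}.
By symmetry q_{Nadir} = q_{Kora}; substituting into the reaction function, 1.25q_{Kora} = 47.75 and q_{Kora} = 38.2.
P_{Kora} = 253 − 2·38.2 − 38.2 = 138.4.

138.4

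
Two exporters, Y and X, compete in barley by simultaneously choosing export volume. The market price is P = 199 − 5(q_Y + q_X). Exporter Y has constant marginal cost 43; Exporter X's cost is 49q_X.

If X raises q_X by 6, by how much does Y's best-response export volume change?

-3

Exporter Y's profit: π = q_Y(199 − 5(q_Y + q_X)) − 43q_Y.
∂π/∂q_Y = 156 − 10q_Y − 5q_X = 0, so q_Y = 15.6 − 0.5q_X.
The reaction-function slope is −0.5, so a 6-unit rise in q_X moves q_Y by −0.5 × 6 = −3. Y's best response falls — the actions are strategic substitutes.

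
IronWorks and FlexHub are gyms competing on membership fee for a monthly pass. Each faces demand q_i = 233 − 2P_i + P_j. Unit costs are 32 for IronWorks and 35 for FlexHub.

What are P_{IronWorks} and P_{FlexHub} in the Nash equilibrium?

IronWorks's profit: π = (P_{IronWorks} − 32)(233 − 2P_{IronWorks} + P_{FlexHub}).
∂π/∂P_{IronWorks} = 297 − 4P_{IronWorks} + P_{FlexHub} = 0 ⇒ P_{IronWorks} = 74.25 + 0.25P_{FlexHub}.
Similarly P_{FlexHub} = 75.75 + 0.25P_{IronWorks}.
Substituting the second reaction function into the first: P_{IronWorks} = 74.25 + 0.25(75.75 + 0.25P_{IronWorks}), which gives 0.9375P_{IronWorks} = 93.1875 ⇒ P_{IronWorks} = 99.4.
Then P_{FlexHub} = 75.75 + 0.25·99.4 = 100.6.

99.4, 100.6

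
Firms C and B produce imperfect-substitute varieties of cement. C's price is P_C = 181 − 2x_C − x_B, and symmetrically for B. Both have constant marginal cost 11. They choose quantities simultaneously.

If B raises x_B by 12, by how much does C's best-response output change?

Firm C's profit: π = x_C(181 − 2x_C − x_B) − 11x_C.
∂π/∂x_C = 170 − 4x_C − x_B = 0 ⇒ x_C = 42.5 − 0.25x_B.
The reaction-function slope is −0.25, so a 12-unit rise in x_B moves x_C by −0.25 × 12 = −3. C's best response falls — the actions are strategic substitutes.

-3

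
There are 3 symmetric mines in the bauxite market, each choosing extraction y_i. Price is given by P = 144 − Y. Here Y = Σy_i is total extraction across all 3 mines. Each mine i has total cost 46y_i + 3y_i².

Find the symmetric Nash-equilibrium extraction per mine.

9.8

A representative mine's profit is π_i = y_i(144 − Y) − 46y_i − 3y_i², with Y = y_i + Σ_{j≠i} y_j.
First-order condition: 98 − 8y_i − Σ_{j≠i} y_j = 0.
In a symmetric equilibrium every mine chooses the same y, so Σ_{j≠i} y_j = 2y. The condition becomes 98 − 10y = 0, giving y = 98/10 = 9.8.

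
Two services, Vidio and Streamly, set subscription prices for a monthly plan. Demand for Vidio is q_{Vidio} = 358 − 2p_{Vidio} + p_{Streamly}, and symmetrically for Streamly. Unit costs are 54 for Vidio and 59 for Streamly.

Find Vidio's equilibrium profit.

Vidio's profit: π = (p_{Vidio} − 54)(358 − 2p_{Vidio} + p_{Streamly}).
∂π/∂p_{Vidio} = 466 − 4p_{Vidio} + p_{Streamly} = 0 ⇒ p_{Vidio} = 116.5 + 0.25p_{Streamly}.
Similarly p_{Streamly} = 119 + 0.25p_{Vidio}.
Solving the two reaction functions simultaneously: (1 − (0.25)(0.25))p_{Vidio} = 116.5 + 0.25·119, so 0.9375p_{Vidio} = 146.25 and p_{Vidio} = 156.
Then p_{Streamly} = 119 + 0.25·156 = 158.
q_{Vidio} = 358 − 2·156 + 158 = 204.
Profit = (156 − 54)·204 = 20808.

20808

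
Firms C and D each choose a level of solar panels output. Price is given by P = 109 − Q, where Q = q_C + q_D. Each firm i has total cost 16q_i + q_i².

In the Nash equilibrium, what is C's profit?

691.92

Firm C's profit: π = q_C(109 − (q_C + q_D)) − 16q_C − q_C².
∂π/∂q_C = 93 − 4q_C − q_D = 0, so q_C = 23.25 − 0.25q_D.
The game is symmetric, so in equilibrium q_D = q_C: the reaction function gives 1.25q_C = 23.25, hence q_C = 18.6.
Price P = 109 − 37.2 = 71.8.
C's profit: (71.8 − 16)·18.6 − (18.6)² = 691.92.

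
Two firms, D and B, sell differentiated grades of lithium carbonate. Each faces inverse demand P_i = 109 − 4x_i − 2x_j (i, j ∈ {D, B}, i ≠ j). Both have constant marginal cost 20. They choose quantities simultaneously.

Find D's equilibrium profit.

316.84

Firm D's profit: π = x_D(109 − 4x_D − 2x_B) − 20x_D.
∂π/∂x_D = 89 − 8x_D − 2x_B = 0 ⇒ x_D = 11.125 − 0.25x_B.
By symmetry x_B = x_D; substituting into the reaction function, 1.25x_D = 11.125 and x_D = 8.9.
P_D = 109 − 4·8.9 − 2·8.9 = 55.6.
Profit = (55.6 − 20)·8.9 = 316.84.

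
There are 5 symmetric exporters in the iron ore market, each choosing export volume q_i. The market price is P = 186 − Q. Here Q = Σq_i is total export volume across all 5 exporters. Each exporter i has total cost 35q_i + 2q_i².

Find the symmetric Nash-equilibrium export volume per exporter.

15.1

A representative exporter's profit is π_i = q_i(186 − Q) − 35q_i − 2q_i², with Q = q_i + Σ_{j≠i} q_j.
First-order condition: 151 − 6q_i − Σ_{j≠i} q_j = 0.
With identical exporters, set every q_j = q: then 151 − 6q − 4q = 0, i.e. q = 151/10 = 15.1.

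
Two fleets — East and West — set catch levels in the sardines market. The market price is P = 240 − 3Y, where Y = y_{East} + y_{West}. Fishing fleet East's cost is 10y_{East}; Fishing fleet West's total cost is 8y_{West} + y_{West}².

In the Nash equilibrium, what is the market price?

98

Fishing fleet East's profit: π = y_{East}(240 − 3(y_{East} + y_{West})) − 10y_{East}.
∂π/∂y_{East} = 230 − 6y_{East} − 3y_{West} = 0, so y_{East} = 115/3 − 0.5y_{West}.
For West: ∂π/∂y_{West} = 232 − 8y_{West} − 3y_{East} = 0 ⇒ y_{West} = 29 − 0.375y_{East}.
Plugging y_{West} into East's best response: y_{East} = 115/3 − 0.5(29 − 0.375y_{East}) ⇒ 0.8125y_{East} = 143/6, so y_{East} = 88/3.
Then y_{West} = 29 − 0.375·(88/3) = 18.
Equilibrium price: P = 240 − 3·(142/3) = 98.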